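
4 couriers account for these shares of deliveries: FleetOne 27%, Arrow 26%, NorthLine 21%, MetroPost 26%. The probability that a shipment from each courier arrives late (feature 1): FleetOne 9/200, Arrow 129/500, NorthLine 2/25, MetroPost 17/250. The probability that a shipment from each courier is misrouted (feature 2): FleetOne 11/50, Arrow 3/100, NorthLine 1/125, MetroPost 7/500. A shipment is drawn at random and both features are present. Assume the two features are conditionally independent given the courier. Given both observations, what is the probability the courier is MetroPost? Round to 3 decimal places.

Prior × likelihood for each hypothesis:
  FleetOne: 0.27 × 0.045 × 0.22 = 0.002673
  Arrow: 0.26 × 0.258 × 0.03 = 0.0020124
  NorthLine: 0.21 × 0.08 × 0.008 = 0.0001344
  MetroPost: 0.26 × 0.068 × 0.014 = 0.00024752
Sum = 0.00506732.
P(MetroPost | evidence) = 0.00024752 / 0.00506732 ≈ 0.049.

0.049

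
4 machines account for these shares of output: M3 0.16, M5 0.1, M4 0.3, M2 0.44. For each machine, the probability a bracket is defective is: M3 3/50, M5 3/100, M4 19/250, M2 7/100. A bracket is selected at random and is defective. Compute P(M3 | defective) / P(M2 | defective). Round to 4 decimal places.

0.3117

Prior × likelihood for each hypothesis:
  M3: 0.16 × 0.06 = 0.0096
  M5: 0.1 × 0.03 = 0.003
  M4: 0.3 × 0.076 = 0.0228
  M2: 0.44 × 0.07 = 0.0308
Total = 0.0662.
The ratio is 0.0096 / 0.0308 (the normalizer cancels) = 0.3117.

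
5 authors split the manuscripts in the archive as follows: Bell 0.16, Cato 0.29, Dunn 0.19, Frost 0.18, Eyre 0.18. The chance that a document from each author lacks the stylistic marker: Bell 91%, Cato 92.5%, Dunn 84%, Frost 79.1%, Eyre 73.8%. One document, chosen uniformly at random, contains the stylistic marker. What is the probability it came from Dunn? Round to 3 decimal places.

0.201

Taking complements, P(marker | each) = Bell 0.09, Cato 0.075, Dunn 0.16, Frost 0.209, Eyre 0.262.
Unnormalized posteriors (prior × likelihood):
  Bell: 0.16 × 0.09 = 0.0144
  Cato: 0.29 × 0.075 = 0.02175
  Dunn: 0.19 × 0.16 = 0.0304
  Frost: 0.18 × 0.209 = 0.03762
  Eyre: 0.18 × 0.262 = 0.04716
Total = 0.15133.
P(Dunn | evidence) = 0.0304 / 0.15133 ≈ 0.201.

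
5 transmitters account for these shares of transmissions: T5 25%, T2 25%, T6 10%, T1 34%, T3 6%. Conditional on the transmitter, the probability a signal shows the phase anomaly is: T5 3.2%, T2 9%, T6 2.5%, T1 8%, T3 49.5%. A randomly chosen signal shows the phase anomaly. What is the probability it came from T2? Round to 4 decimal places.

0.2503

By Bayes' rule, posterior ∝ prior × likelihood:
  T5: 0.25 × 0.032 = 0.008
  T2: 0.25 × 0.09 = 0.0225
  T6: 0.1 × 0.025 = 0.0025
  T1: 0.34 × 0.08 = 0.0272
  T3: 0.06 × 0.495 = 0.0297
Normalizing constant = 0.0899.
P(T2 | evidence) = 0.0225 / 0.0899 ≈ 0.2503.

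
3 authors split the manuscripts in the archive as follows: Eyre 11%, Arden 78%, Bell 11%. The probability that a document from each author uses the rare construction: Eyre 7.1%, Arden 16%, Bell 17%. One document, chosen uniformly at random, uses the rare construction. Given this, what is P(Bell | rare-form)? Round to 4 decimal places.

Unnormalized posteriors (prior × likelihood):
  Eyre: 0.11 × 0.071 = 0.00781
  Arden: 0.78 × 0.16 = 0.1248
  Bell: 0.11 × 0.17 = 0.0187
Total = 0.15131.
P(Bell | evidence) = 0.0187 / 0.15131 ≈ 0.1236.

0.1236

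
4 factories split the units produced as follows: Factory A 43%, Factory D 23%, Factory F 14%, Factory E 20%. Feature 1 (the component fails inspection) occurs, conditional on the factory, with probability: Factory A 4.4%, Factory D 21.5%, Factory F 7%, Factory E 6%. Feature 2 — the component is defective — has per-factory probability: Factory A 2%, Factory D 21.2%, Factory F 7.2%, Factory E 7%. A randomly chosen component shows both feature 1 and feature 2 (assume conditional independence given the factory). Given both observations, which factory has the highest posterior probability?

Factory D

Compute prior × likelihood for every hypothesis:
  Factory A: 0.43 × 0.044 × 0.02 = 0.0003784
  Factory D: 0.23 × 0.215 × 0.212 = 0.0104834
  Factory F: 0.14 × 0.07 × 0.072 = 0.0007056
  Factory E: 0.2 × 0.06 × 0.07 = 0.00084
Total = 0.0124074.
Largest term belongs to Factory D, so Factory D is most probable.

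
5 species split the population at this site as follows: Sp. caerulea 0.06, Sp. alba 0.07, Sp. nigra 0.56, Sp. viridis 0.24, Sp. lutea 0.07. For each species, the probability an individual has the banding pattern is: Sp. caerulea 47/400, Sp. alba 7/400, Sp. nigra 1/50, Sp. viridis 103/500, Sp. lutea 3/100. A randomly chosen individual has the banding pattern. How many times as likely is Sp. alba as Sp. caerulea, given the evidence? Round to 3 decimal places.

By Bayes' rule, posterior ∝ prior × likelihood:
  Sp. caerulea: 0.06 × 0.1175 = 0.00705
  Sp. alba: 0.07 × 0.0175 = 0.001225
  Sp. nigra: 0.56 × 0.02 = 0.0112
  Sp. viridis: 0.24 × 0.206 = 0.04944
  Sp. lutea: 0.07 × 0.03 = 0.0021
Normalizing constant = 0.071015.
The ratio is 0.001225 / 0.00705 (the normalizer cancels) = 0.174.

0.174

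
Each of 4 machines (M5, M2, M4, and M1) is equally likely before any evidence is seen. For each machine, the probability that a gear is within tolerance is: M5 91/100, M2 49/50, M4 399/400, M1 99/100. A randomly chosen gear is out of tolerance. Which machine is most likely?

M5

Taking complements, P(oversize | each) = M5 0.09, M2 0.02, M4 0.0025, M1 0.01.
With a uniform prior (1/4 each), posterior ∝ likelihood:
  M5: 0.09
  M2: 0.02
  M4: 0.0025
  M1: 0.01
Sum = 0.1225.
Largest term belongs to M5, so M5 is most probable.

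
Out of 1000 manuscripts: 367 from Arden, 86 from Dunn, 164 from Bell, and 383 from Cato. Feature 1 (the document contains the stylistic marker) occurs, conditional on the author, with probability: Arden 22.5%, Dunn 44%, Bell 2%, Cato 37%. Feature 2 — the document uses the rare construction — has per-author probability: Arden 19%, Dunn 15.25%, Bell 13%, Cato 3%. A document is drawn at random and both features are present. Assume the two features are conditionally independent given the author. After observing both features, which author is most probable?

Prior × likelihood for each hypothesis:
  Arden: 0.367 × 0.225 × 0.19 = 0.01568925
  Dunn: 0.086 × 0.44 × 0.1525 = 0.0057706
  Bell: 0.164 × 0.02 × 0.13 = 0.0004264
  Cato: 0.383 × 0.37 × 0.03 = 0.0042513
Normalizing constant = 0.02613755.
Largest term belongs to Arden, so Arden is most probable.

Arden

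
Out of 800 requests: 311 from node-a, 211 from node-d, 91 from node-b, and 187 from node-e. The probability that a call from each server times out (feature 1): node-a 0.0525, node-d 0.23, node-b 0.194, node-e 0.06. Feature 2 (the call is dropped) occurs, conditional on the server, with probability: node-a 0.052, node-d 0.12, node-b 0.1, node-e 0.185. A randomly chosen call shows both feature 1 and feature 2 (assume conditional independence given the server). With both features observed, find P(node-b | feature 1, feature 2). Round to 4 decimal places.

Prior × likelihood for each hypothesis:
  node-a: 0.38875 × 0.0525 × 0.052 = 0.0010612875
  node-d: 0.26375 × 0.23 × 0.12 = 0.0072795
  node-b: 0.11375 × 0.194 × 0.1 = 0.00220675
  node-e: 0.23375 × 0.06 × 0.185 = 0.002594625
Total = 0.0131421625.
P(node-b | evidence) = 0.00220675 / 0.0131421625 ≈ 0.1679.

0.1679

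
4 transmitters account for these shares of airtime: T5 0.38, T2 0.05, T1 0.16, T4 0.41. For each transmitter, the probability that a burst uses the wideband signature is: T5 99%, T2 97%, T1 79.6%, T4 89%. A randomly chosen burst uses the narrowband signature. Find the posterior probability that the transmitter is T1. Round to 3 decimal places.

Taking complements, P(narrowband | each) = T5 0.01, T2 0.03, T1 0.204, T4 0.11.
Unnormalized posteriors (prior × likelihood):
  T5: 0.38 × 0.01 = 0.0038
  T2: 0.05 × 0.03 = 0.0015
  T1: 0.16 × 0.204 = 0.03264
  T4: 0.41 × 0.11 = 0.0451
Normalizing constant = 0.08304.
P(T1 | evidence) = 0.03264 / 0.08304 ≈ 0.393.

0.393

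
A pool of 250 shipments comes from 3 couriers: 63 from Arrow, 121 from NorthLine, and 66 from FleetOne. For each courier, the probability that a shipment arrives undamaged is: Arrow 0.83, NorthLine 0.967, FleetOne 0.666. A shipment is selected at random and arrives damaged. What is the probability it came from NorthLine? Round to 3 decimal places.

0.109

Taking complements, P(damaged | each) = Arrow 0.17, NorthLine 0.033, FleetOne 0.334.
Unnormalized posteriors (prior × likelihood):
  Arrow: 0.252 × 0.17 = 0.04284
  NorthLine: 0.484 × 0.033 = 0.015972
  FleetOne: 0.264 × 0.334 = 0.088176
Total = 0.146988.
P(NorthLine | evidence) = 0.015972 / 0.146988 ≈ 0.109.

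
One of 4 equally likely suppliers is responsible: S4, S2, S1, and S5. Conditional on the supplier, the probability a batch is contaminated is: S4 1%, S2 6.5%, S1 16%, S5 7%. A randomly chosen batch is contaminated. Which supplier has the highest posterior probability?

With a uniform prior (1/4 each), posterior ∝ likelihood:
  S4: 0.01
  S2: 0.065
  S1: 0.16
  S5: 0.07
Normalizing constant = 0.305.
Largest term belongs to S1, so S1 is most probable.

S1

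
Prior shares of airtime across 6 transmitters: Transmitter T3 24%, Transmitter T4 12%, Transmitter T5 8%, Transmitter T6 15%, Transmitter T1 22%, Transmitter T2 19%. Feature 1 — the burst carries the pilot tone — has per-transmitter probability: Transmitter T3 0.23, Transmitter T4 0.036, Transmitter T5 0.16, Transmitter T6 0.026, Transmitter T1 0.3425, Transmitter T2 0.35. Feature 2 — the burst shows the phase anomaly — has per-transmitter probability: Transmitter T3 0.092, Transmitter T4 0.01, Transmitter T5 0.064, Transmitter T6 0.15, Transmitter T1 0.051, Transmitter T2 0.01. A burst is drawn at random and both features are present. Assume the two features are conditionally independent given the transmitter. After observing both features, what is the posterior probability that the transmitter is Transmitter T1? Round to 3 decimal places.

Unnormalized posteriors (prior × likelihood):
  Transmitter T3: 0.24 × 0.23 × 0.092 = 0.0050784
  Transmitter T4: 0.12 × 0.036 × 0.01 = 0.0000432
  Transmitter T5: 0.08 × 0.16 × 0.064 = 0.0008192
  Transmitter T6: 0.15 × 0.026 × 0.15 = 0.000585
  Transmitter T1: 0.22 × 0.3425 × 0.051 = 0.00384285
  Transmitter T2: 0.19 × 0.35 × 0.01 = 0.000665
Normalizing constant = 0.01103365.
P(Transmitter T1 | evidence) = 0.00384285 / 0.01103365 ≈ 0.348.

0.348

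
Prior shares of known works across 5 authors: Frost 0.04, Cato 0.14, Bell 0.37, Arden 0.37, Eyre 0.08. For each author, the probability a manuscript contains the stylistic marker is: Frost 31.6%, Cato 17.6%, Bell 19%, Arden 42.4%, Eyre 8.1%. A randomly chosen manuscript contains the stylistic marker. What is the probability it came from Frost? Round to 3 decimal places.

Prior × likelihood for each hypothesis:
  Frost: 0.04 × 0.316 = 0.01264
  Cato: 0.14 × 0.176 = 0.02464
  Bell: 0.37 × 0.19 = 0.0703
  Arden: 0.37 × 0.424 = 0.15688
  Eyre: 0.08 × 0.081 = 0.00648
Normalizing constant = 0.27094.
P(Frost | evidence) = 0.01264 / 0.27094 ≈ 0.047.

0.047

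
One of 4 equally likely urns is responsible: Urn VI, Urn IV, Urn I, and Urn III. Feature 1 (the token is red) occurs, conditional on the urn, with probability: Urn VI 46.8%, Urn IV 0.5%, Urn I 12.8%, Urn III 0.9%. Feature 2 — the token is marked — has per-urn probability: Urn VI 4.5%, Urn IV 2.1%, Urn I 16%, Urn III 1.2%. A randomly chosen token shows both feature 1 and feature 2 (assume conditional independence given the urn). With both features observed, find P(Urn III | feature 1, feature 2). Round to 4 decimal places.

Since the prior is uniform, the posterior is proportional to the likelihood:
  Urn VI: 0.468 × 0.045 = 0.02106
  Urn IV: 0.005 × 0.021 = 0.000105
  Urn I: 0.128 × 0.16 = 0.02048
  Urn III: 0.009 × 0.012 = 0.000108
Total = 0.041753.
P(Urn III | evidence) = 0.000108 / 0.041753 ≈ 0.0026.

0.0026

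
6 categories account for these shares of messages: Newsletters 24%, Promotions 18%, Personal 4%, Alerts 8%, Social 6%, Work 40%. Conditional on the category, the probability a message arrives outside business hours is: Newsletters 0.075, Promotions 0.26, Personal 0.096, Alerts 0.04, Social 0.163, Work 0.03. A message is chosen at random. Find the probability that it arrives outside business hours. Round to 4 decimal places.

0.0936

Prior × likelihood for each hypothesis:
  Newsletters: 0.24 × 0.075 = 0.018
  Promotions: 0.18 × 0.26 = 0.0468
  Personal: 0.04 × 0.096 = 0.00384
  Alerts: 0.08 × 0.04 = 0.0032
  Social: 0.06 × 0.163 = 0.00978
  Work: 0.4 × 0.03 = 0.012
P(off-hours) = 0.018 + 0.0468 + 0.00384 + 0.0032 + 0.00978 + 0.012 = 0.09362 → 0.0936.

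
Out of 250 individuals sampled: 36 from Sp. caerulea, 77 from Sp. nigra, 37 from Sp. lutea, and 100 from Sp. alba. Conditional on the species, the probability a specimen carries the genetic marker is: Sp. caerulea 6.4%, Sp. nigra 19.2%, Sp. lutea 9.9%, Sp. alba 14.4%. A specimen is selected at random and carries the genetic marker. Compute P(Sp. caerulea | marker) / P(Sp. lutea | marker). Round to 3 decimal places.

Prior × likelihood for each hypothesis:
  Sp. caerulea: 0.144 × 0.064 = 0.009216
  Sp. nigra: 0.308 × 0.192 = 0.059136
  Sp. lutea: 0.148 × 0.099 = 0.014652
  Sp. alba: 0.4 × 0.144 = 0.0576
Total = 0.140604.
The ratio is 0.009216 / 0.014652 (the normalizer cancels) = 0.629.

0.629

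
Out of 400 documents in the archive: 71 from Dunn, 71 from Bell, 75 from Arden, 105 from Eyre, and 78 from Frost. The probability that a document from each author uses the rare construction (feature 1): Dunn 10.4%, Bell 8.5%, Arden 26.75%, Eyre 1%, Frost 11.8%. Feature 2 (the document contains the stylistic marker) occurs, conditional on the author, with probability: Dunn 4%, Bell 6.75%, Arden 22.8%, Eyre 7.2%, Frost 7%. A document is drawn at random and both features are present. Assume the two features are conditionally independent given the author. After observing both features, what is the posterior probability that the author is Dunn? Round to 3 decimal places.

0.049

Prior × likelihood for each hypothesis:
  Dunn: 0.1775 × 0.104 × 0.04 = 0.0007384
  Bell: 0.1775 × 0.085 × 0.0675 = 0.00101840625
  Arden: 0.1875 × 0.2675 × 0.228 = 0.011435625
  Eyre: 0.2625 × 0.01 × 0.072 = 0.000189
  Frost: 0.195 × 0.118 × 0.07 = 0.0016107
Sum = 0.01499213125.
P(Dunn | evidence) = 0.0007384 / 0.01499213125 ≈ 0.049.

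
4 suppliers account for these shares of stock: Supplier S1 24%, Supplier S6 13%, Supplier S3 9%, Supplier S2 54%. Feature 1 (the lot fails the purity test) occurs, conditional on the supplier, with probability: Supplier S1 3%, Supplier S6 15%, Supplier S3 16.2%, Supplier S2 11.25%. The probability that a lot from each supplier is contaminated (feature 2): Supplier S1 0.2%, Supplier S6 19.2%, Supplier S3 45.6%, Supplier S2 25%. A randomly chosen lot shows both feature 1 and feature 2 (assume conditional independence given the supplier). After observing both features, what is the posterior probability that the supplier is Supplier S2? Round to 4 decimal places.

0.5934

Compute prior × likelihood for every hypothesis:
  Supplier S1: 0.24 × 0.03 × 0.002 = 0.0000144
  Supplier S6: 0.13 × 0.15 × 0.192 = 0.003744
  Supplier S3: 0.09 × 0.162 × 0.456 = 0.00664848
  Supplier S2: 0.54 × 0.1125 × 0.25 = 0.0151875
Sum = 0.02559438.
P(Supplier S2 | evidence) = 0.0151875 / 0.02559438 ≈ 0.5934.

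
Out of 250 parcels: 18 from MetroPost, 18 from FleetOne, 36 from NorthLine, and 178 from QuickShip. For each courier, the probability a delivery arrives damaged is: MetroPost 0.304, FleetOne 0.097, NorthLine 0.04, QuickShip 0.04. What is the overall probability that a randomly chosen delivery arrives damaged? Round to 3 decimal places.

0.063

Unnormalized posteriors (prior × likelihood):
  MetroPost: 0.072 × 0.304 = 0.021888
  FleetOne: 0.072 × 0.097 = 0.006984
  NorthLine: 0.144 × 0.04 = 0.00576
  QuickShip: 0.712 × 0.04 = 0.02848
P(damaged) = 0.021888 + 0.006984 + 0.00576 + 0.02848 = 0.063112 → 0.063.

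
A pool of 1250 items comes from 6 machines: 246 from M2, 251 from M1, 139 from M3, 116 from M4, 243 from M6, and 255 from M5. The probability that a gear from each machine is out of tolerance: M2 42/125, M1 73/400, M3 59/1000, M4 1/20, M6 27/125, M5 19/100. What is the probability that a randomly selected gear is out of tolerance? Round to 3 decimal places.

Compute prior × likelihood for every hypothesis:
  M2: 0.1968 × 0.336 = 0.0661248
  M1: 0.2008 × 0.1825 = 0.036646
  M3: 0.1112 × 0.059 = 0.0065608
  M4: 0.0928 × 0.05 = 0.00464
  M6: 0.1944 × 0.216 = 0.0419904
  M5: 0.204 × 0.19 = 0.03876
P(oversize) = 0.0661248 + 0.036646 + 0.0065608 + 0.00464 + 0.0419904 + 0.03876 = 0.194722 → 0.195.

0.195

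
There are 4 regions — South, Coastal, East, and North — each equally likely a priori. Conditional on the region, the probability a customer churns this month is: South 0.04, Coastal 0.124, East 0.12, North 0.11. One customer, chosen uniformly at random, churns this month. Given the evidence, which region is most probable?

Coastal

With a uniform prior (1/4 each), posterior ∝ likelihood:
  South: 0.04
  Coastal: 0.124
  East: 0.12
  North: 0.11
Normalizing constant = 0.394.
Largest term belongs to Coastal, so Coastal is most probable.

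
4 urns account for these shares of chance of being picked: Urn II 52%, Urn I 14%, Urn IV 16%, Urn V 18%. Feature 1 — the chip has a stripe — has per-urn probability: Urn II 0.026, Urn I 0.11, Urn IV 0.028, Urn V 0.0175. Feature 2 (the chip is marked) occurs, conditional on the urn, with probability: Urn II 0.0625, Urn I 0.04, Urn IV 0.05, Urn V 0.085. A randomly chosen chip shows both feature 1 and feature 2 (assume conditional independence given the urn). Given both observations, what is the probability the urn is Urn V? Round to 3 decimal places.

0.137

Prior × likelihood for each hypothesis:
  Urn II: 0.52 × 0.026 × 0.0625 = 0.000845
  Urn I: 0.14 × 0.11 × 0.04 = 0.000616
  Urn IV: 0.16 × 0.028 × 0.05 = 0.000224
  Urn V: 0.18 × 0.0175 × 0.085 = 0.00026775
Total = 0.00195275.
P(Urn V | evidence) = 0.00026775 / 0.00195275 ≈ 0.137.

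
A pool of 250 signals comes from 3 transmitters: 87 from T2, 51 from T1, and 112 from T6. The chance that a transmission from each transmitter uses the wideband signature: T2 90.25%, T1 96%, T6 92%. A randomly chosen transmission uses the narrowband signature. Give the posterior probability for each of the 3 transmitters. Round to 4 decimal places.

T2 0.4354, T1 0.1047, T6 0.4599

Taking complements, P(narrowband | each) = T2 0.0975, T1 0.04, T6 0.08.
Unnormalized posteriors (prior × likelihood):
  T2: 0.348 × 0.0975 = 0.03393
  T1: 0.204 × 0.04 = 0.00816
  T6: 0.448 × 0.08 = 0.03584
Total = 0.07793.
P(T2 | narrowband) = 0.03393/0.07793 ≈ 0.4354
P(T1 | narrowband) = 0.00816/0.07793 ≈ 0.1047
P(T6 | narrowband) = 0.03584/0.07793 ≈ 0.4599
(Check: 0.4354+0.1047+0.4599 = 1.0000.)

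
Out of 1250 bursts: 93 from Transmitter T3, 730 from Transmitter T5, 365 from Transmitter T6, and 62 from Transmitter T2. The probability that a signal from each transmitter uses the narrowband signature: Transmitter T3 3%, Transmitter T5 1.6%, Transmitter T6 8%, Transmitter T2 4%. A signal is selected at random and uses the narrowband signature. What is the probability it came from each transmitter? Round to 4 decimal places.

Unnormalized posteriors (prior × likelihood):
  Transmitter T3: 0.0744 × 0.03 = 0.002232
  Transmitter T5: 0.584 × 0.016 = 0.009344
  Transmitter T6: 0.292 × 0.08 = 0.02336
  Transmitter T2: 0.0496 × 0.04 = 0.001984
Sum = 0.03692.
P(Transmitter T3 | narrowband) = 0.002232/0.03692 ≈ 0.0605
P(Transmitter T5 | narrowband) = 0.009344/0.03692 ≈ 0.2531
P(Transmitter T6 | narrowband) = 0.02336/0.03692 ≈ 0.6327
P(Transmitter T2 | narrowband) = 0.001984/0.03692 ≈ 0.0537
(Check: 0.0605+0.2531+0.6327+0.0537 = 1.0000.)

Transmitter T3 0.0605, Transmitter T5 0.2531, Transmitter T6 0.6327, Transmitter T2 0.0537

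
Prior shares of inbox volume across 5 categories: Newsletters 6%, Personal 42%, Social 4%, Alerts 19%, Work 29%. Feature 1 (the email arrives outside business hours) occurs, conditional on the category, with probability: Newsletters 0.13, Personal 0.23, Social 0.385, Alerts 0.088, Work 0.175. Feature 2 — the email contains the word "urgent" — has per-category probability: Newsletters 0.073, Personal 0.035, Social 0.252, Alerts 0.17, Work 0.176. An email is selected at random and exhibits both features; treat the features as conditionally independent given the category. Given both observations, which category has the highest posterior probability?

Work

Prior × likelihood for each hypothesis:
  Newsletters: 0.06 × 0.13 × 0.073 = 0.0005694
  Personal: 0.42 × 0.23 × 0.035 = 0.003381
  Social: 0.04 × 0.385 × 0.252 = 0.0038808
  Alerts: 0.19 × 0.088 × 0.17 = 0.0028424
  Work: 0.29 × 0.175 × 0.176 = 0.008932
Normalizing constant = 0.0196056.
Largest term belongs to Work, so Work is most probable.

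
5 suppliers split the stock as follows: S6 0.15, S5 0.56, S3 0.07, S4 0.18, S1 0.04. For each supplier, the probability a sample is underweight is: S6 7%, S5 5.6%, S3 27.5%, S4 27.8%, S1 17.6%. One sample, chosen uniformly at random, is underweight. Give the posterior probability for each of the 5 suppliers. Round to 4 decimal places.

Compute prior × likelihood for every hypothesis:
  S6: 0.15 × 0.07 = 0.0105
  S5: 0.56 × 0.056 = 0.03136
  S3: 0.07 × 0.275 = 0.01925
  S4: 0.18 × 0.278 = 0.05004
  S1: 0.04 × 0.176 = 0.00704
Total = 0.11819.
P(S6 | underweight) = 0.0105/0.11819 ≈ 0.0888
P(S5 | underweight) = 0.03136/0.11819 ≈ 0.2653
P(S3 | underweight) = 0.01925/0.11819 ≈ 0.1629
P(S4 | underweight) = 0.05004/0.11819 ≈ 0.4234
P(S1 | underweight) = 0.00704/0.11819 ≈ 0.0596
(Check: 0.0888+0.2653+0.1629+0.4234+0.0596 = 1.0000.)

S6 0.0888, S5 0.2653, S3 0.1629, S4 0.4234, S1 0.0596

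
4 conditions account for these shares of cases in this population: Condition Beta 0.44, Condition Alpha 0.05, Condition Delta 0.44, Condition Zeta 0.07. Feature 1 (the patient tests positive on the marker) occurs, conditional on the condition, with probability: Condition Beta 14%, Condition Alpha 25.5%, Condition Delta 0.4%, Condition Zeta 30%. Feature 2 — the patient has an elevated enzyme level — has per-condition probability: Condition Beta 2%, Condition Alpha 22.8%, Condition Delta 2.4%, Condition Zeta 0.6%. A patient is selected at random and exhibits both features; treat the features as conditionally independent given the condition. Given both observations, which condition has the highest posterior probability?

Unnormalized posteriors (prior × likelihood):
  Condition Beta: 0.44 × 0.14 × 0.02 = 0.001232
  Condition Alpha: 0.05 × 0.255 × 0.228 = 0.002907
  Condition Delta: 0.44 × 0.004 × 0.024 = 0.00004224
  Condition Zeta: 0.07 × 0.3 × 0.006 = 0.000126
Total = 0.00430724.
Largest term belongs to Condition Alpha, so Condition Alpha is most probable.

Condition Alpha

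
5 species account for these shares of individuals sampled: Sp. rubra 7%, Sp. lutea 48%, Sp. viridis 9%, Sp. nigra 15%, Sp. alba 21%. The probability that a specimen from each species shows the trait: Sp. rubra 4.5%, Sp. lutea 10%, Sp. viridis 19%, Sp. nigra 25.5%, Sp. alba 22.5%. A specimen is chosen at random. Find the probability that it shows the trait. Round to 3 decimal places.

Unnormalized posteriors (prior × likelihood):
  Sp. rubra: 0.07 × 0.045 = 0.00315
  Sp. lutea: 0.48 × 0.1 = 0.048
  Sp. viridis: 0.09 × 0.19 = 0.0171
  Sp. nigra: 0.15 × 0.255 = 0.03825
  Sp. alba: 0.21 × 0.225 = 0.04725
P(trait) = 0.00315 + 0.048 + 0.0171 + 0.03825 + 0.04725 = 0.15375 → 0.154.

0.154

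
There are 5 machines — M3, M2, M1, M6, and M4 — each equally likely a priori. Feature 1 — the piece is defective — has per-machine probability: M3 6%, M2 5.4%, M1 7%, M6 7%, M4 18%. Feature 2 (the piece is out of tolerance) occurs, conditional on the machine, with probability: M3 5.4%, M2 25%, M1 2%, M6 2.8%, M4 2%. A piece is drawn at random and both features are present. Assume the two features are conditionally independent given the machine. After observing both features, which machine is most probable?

M2

With a uniform prior (1/5 each), posterior ∝ likelihood:
  M3: 0.06 × 0.054 = 0.00324
  M2: 0.054 × 0.25 = 0.0135
  M1: 0.07 × 0.02 = 0.0014
  M6: 0.07 × 0.028 = 0.00196
  M4: 0.18 × 0.02 = 0.0036
Total = 0.0237.
Largest term belongs to M2, so M2 is most probable.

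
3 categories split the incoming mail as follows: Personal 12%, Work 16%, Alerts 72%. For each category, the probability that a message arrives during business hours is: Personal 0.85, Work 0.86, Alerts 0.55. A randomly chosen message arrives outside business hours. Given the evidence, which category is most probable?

Taking complements, P(off-hours | each) = Personal 0.15, Work 0.14, Alerts 0.45.
By Bayes' rule, posterior ∝ prior × likelihood:
  Personal: 0.12 × 0.15 = 0.018
  Work: 0.16 × 0.14 = 0.0224
  Alerts: 0.72 × 0.45 = 0.324
Total = 0.3644.
Largest term belongs to Alerts, so Alerts is most probable.

Alerts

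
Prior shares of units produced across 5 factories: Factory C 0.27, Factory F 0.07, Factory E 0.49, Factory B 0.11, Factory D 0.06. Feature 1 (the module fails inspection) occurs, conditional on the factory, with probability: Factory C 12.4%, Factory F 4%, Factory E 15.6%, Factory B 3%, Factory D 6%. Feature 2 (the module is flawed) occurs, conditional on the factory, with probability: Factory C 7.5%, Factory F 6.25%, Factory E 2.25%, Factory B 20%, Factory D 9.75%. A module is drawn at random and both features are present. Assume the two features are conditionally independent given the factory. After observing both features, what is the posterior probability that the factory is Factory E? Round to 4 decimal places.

Unnormalized posteriors (prior × likelihood):
  Factory C: 0.27 × 0.124 × 0.075 = 0.002511
  Factory F: 0.07 × 0.04 × 0.0625 = 0.000175
  Factory E: 0.49 × 0.156 × 0.0225 = 0.0017199
  Factory B: 0.11 × 0.03 × 0.2 = 0.00066
  Factory D: 0.06 × 0.06 × 0.0975 = 0.000351
Total = 0.0054169.
P(Factory E | evidence) = 0.0017199 / 0.0054169 ≈ 0.3175.

0.3175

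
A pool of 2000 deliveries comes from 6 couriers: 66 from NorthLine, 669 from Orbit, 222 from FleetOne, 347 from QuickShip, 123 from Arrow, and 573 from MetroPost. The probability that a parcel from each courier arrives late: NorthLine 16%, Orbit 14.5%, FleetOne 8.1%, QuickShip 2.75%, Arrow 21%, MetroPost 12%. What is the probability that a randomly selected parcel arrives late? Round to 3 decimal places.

By Bayes' rule, posterior ∝ prior × likelihood:
  NorthLine: 0.033 × 0.16 = 0.00528
  Orbit: 0.3345 × 0.145 = 0.0485025
  FleetOne: 0.111 × 0.081 = 0.008991
  QuickShip: 0.1735 × 0.0275 = 0.00477125
  Arrow: 0.0615 × 0.21 = 0.012915
  MetroPost: 0.2865 × 0.12 = 0.03438
P(late) = 0.00528 + 0.0485025 + 0.008991 + 0.00477125 + 0.012915 + 0.03438 = 0.11483975 → 0.115.

0.115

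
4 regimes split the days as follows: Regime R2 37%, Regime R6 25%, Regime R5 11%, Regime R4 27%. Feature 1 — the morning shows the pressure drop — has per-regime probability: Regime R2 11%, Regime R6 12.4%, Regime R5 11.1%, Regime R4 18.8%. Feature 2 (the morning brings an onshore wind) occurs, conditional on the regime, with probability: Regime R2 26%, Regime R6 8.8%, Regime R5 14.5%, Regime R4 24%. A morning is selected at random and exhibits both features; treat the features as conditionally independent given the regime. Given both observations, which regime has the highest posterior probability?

Regime R4

Compute prior × likelihood for every hypothesis:
  Regime R2: 0.37 × 0.11 × 0.26 = 0.010582
  Regime R6: 0.25 × 0.124 × 0.088 = 0.002728
  Regime R5: 0.11 × 0.111 × 0.145 = 0.00177045
  Regime R4: 0.27 × 0.188 × 0.24 = 0.0121824
Sum = 0.02726285.
Largest term belongs to Regime R4, so Regime R4 is most probable.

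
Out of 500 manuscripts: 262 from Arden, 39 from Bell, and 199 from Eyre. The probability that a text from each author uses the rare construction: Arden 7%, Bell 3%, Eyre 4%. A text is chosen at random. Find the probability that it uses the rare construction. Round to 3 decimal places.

0.055

Compute prior × likelihood for every hypothesis:
  Arden: 0.524 × 0.07 = 0.03668
  Bell: 0.078 × 0.03 = 0.00234
  Eyre: 0.398 × 0.04 = 0.01592
P(rare-form) = 0.03668 + 0.00234 + 0.01592 = 0.05494 → 0.055.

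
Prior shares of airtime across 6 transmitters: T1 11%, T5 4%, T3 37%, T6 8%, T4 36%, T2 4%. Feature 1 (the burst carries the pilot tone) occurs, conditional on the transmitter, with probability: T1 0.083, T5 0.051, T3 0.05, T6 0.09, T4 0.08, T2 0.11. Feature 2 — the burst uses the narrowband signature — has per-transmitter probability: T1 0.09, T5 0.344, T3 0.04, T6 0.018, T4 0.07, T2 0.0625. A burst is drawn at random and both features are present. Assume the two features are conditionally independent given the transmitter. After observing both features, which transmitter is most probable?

Prior × likelihood for each hypothesis:
  T1: 0.11 × 0.083 × 0.09 = 0.0008217
  T5: 0.04 × 0.051 × 0.344 = 0.00070176
  T3: 0.37 × 0.05 × 0.04 = 0.00074
  T6: 0.08 × 0.09 × 0.018 = 0.0001296
  T4: 0.36 × 0.08 × 0.07 = 0.002016
  T2: 0.04 × 0.11 × 0.0625 = 0.000275
Normalizing constant = 0.00468406.
Largest term belongs to T4, so T4 is most probable.

T4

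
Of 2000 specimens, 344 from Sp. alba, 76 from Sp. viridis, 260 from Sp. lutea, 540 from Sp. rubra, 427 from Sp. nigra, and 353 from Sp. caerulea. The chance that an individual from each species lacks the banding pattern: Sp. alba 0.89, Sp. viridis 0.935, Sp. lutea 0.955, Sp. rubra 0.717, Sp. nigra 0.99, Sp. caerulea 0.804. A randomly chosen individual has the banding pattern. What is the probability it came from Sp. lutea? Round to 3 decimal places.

Taking complements, P(banded | each) = Sp. alba 0.11, Sp. viridis 0.065, Sp. lutea 0.045, Sp. rubra 0.283, Sp. nigra 0.01, Sp. caerulea 0.196.
Prior × likelihood for each hypothesis:
  Sp. alba: 0.172 × 0.11 = 0.01892
  Sp. viridis: 0.038 × 0.065 = 0.00247
  Sp. lutea: 0.13 × 0.045 = 0.00585
  Sp. rubra: 0.27 × 0.283 = 0.07641
  Sp. nigra: 0.2135 × 0.01 = 0.002135
  Sp. caerulea: 0.1765 × 0.196 = 0.034594
Normalizing constant = 0.140379.
P(Sp. lutea | evidence) = 0.00585 / 0.140379 ≈ 0.042.

0.042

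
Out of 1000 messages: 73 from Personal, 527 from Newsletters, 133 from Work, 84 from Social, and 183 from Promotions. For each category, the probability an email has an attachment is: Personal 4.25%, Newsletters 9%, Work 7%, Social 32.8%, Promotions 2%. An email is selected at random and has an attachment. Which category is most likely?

Prior × likelihood for each hypothesis:
  Personal: 0.073 × 0.0425 = 0.0031025
  Newsletters: 0.527 × 0.09 = 0.04743
  Work: 0.133 × 0.07 = 0.00931
  Social: 0.084 × 0.328 = 0.027552
  Promotions: 0.183 × 0.02 = 0.00366
Sum = 0.0910545.
Largest term belongs to Newsletters, so Newsletters is most probable.

Newsletters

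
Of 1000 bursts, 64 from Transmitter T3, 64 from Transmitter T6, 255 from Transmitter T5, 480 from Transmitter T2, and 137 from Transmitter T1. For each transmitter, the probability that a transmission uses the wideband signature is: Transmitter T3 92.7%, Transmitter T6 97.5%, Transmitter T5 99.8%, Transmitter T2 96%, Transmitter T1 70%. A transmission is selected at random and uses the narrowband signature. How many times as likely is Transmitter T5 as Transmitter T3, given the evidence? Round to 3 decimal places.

Taking complements, P(narrowband | each) = Transmitter T3 0.073, Transmitter T6 0.025, Transmitter T5 0.002, Transmitter T2 0.04, Transmitter T1 0.3.
Compute prior × likelihood for every hypothesis:
  Transmitter T3: 0.064 × 0.073 = 0.004672
  Transmitter T6: 0.064 × 0.025 = 0.0016
  Transmitter T5: 0.255 × 0.002 = 0.00051
  Transmitter T2: 0.48 × 0.04 = 0.0192
  Transmitter T1: 0.137 × 0.3 = 0.0411
Total = 0.067082.
The ratio is 0.00051 / 0.004672 (the normalizer cancels) = 0.109.

0.109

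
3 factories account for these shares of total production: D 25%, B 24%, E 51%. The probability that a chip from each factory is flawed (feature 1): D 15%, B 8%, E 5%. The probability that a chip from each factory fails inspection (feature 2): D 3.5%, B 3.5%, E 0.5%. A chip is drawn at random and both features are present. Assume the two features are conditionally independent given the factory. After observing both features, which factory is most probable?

By Bayes' rule, posterior ∝ prior × likelihood:
  D: 0.25 × 0.15 × 0.035 = 0.0013125
  B: 0.24 × 0.08 × 0.035 = 0.000672
  E: 0.51 × 0.05 × 0.005 = 0.0001275
Total = 0.002112.
Largest term belongs to D, so D is most probable.

D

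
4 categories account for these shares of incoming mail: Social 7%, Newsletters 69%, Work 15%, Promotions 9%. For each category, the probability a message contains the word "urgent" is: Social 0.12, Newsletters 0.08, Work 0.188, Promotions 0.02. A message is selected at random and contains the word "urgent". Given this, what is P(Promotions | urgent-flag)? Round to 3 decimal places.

Compute prior × likelihood for every hypothesis:
  Social: 0.07 × 0.12 = 0.0084
  Newsletters: 0.69 × 0.08 = 0.0552
  Work: 0.15 × 0.188 = 0.0282
  Promotions: 0.09 × 0.02 = 0.0018
Normalizing constant = 0.0936.
P(Promotions | evidence) = 0.0018 / 0.0936 ≈ 0.019.

0.019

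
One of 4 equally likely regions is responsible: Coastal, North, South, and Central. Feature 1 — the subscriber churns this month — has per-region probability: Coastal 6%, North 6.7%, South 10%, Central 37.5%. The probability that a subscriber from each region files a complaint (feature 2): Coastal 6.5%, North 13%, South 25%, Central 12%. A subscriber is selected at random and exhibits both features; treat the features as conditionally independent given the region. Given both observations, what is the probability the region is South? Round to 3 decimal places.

With a uniform prior (1/4 each), posterior ∝ likelihood:
  Coastal: 0.06 × 0.065 = 0.0039
  North: 0.067 × 0.13 = 0.00871
  South: 0.1 × 0.25 = 0.025
  Central: 0.375 × 0.12 = 0.045
Normalizing constant = 0.08261.
P(South | evidence) = 0.025 / 0.08261 ≈ 0.303.

0.303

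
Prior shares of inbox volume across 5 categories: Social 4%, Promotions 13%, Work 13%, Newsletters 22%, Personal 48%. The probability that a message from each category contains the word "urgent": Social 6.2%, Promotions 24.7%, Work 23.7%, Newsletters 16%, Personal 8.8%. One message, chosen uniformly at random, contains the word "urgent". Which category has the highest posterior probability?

Prior × likelihood for each hypothesis:
  Social: 0.04 × 0.062 = 0.00248
  Promotions: 0.13 × 0.247 = 0.03211
  Work: 0.13 × 0.237 = 0.03081
  Newsletters: 0.22 × 0.16 = 0.0352
  Personal: 0.48 × 0.088 = 0.04224
Normalizing constant = 0.14284.
Largest term belongs to Personal, so Personal is most probable.

Personal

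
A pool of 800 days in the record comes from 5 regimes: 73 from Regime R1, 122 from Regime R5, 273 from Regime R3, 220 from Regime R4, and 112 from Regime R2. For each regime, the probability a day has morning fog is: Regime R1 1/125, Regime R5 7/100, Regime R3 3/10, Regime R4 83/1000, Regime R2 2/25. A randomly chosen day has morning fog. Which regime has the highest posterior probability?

By Bayes' rule, posterior ∝ prior × likelihood:
  Regime R1: 0.09125 × 0.008 = 0.00073
  Regime R5: 0.1525 × 0.07 = 0.010675
  Regime R3: 0.34125 × 0.3 = 0.102375
  Regime R4: 0.275 × 0.083 = 0.022825
  Regime R2: 0.14 × 0.08 = 0.0112
Total = 0.147805.
Largest term belongs to Regime R3, so Regime R3 is most probable.

Regime R3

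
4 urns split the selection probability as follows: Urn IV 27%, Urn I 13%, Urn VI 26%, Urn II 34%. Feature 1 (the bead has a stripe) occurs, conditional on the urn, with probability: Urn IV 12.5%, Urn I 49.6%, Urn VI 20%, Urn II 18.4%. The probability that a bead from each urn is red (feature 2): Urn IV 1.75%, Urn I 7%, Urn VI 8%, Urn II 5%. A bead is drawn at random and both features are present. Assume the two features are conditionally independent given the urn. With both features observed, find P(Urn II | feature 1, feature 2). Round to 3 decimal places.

0.252

Unnormalized posteriors (prior × likelihood):
  Urn IV: 0.27 × 0.125 × 0.0175 = 0.000590625
  Urn I: 0.13 × 0.496 × 0.07 = 0.0045136
  Urn VI: 0.26 × 0.2 × 0.08 = 0.00416
  Urn II: 0.34 × 0.184 × 0.05 = 0.003128
Total = 0.012392225.
P(Urn II | evidence) = 0.003128 / 0.012392225 ≈ 0.252.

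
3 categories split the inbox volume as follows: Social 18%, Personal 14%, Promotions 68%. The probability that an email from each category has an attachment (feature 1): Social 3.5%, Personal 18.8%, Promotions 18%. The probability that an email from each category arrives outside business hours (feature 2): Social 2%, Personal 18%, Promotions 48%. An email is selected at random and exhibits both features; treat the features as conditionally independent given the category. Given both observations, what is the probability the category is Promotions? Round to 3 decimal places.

Prior × likelihood for each hypothesis:
  Social: 0.18 × 0.035 × 0.02 = 0.000126
  Personal: 0.14 × 0.188 × 0.18 = 0.0047376
  Promotions: 0.68 × 0.18 × 0.48 = 0.058752
Sum = 0.0636156.
P(Promotions | evidence) = 0.058752 / 0.0636156 ≈ 0.924.

0.924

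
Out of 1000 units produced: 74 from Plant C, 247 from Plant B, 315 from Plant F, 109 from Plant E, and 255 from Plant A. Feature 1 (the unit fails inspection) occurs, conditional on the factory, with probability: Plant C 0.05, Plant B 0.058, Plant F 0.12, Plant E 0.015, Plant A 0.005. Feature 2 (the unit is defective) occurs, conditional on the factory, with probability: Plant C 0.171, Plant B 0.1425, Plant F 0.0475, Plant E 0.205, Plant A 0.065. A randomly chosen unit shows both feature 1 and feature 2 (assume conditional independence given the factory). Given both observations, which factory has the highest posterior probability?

Plant B

By Bayes' rule, posterior ∝ prior × likelihood:
  Plant C: 0.074 × 0.05 × 0.171 = 0.0006327
  Plant B: 0.247 × 0.058 × 0.1425 = 0.002041455
  Plant F: 0.315 × 0.12 × 0.0475 = 0.0017955
  Plant E: 0.109 × 0.015 × 0.205 = 0.000335175
  Plant A: 0.255 × 0.005 × 0.065 = 0.000082875
Total = 0.004887705.
Largest term belongs to Plant B, so Plant B is most probable.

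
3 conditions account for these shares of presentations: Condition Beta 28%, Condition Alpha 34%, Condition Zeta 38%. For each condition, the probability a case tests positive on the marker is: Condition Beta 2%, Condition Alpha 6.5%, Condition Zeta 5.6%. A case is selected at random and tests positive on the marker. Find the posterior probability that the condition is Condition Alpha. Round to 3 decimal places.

By Bayes' rule, posterior ∝ prior × likelihood:
  Condition Beta: 0.28 × 0.02 = 0.0056
  Condition Alpha: 0.34 × 0.065 = 0.0221
  Condition Zeta: 0.38 × 0.056 = 0.02128
Sum = 0.04898.
P(Condition Alpha | evidence) = 0.0221 / 0.04898 ≈ 0.451.

0.451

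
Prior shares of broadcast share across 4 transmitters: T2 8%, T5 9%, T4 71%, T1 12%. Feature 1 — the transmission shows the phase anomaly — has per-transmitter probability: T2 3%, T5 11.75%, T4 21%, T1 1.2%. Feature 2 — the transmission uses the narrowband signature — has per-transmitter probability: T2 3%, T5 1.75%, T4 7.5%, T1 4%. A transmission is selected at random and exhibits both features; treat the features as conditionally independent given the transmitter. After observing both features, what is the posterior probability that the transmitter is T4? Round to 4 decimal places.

0.9726

Prior × likelihood for each hypothesis:
  T2: 0.08 × 0.03 × 0.03 = 0.000072
  T5: 0.09 × 0.1175 × 0.0175 = 0.0001850625
  T4: 0.71 × 0.21 × 0.075 = 0.0111825
  T1: 0.12 × 0.012 × 0.04 = 0.0000576
Normalizing constant = 0.0114971625.
P(T4 | evidence) = 0.0111825 / 0.0114971625 ≈ 0.9726.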